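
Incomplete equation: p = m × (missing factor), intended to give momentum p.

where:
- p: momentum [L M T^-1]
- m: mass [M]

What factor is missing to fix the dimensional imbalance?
v (velocity), dimensions [L T^-1]

p has dimensions [L M T^-1] and m has dimensions [M].
The missing factor must have dimensions [L M T^-1] / [M] = [L T^-1], i.e. velocity (v).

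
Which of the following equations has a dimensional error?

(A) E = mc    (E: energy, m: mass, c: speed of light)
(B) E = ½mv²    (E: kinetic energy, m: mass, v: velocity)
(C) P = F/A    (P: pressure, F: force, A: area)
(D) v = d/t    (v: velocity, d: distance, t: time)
(A) E = mc

The equation (A) E = mc is dimensionally incorrect.

LHS (E): [L^2 M T^-2]
RHS (mc): [L M T^-1] ✗

The dimensions do not match. The other three equations balance.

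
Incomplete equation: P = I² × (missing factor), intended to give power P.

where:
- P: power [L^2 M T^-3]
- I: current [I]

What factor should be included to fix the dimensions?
R (resistance), dimensions [I^-2 L^2 M T^-3]

P has dimensions [L^2 M T^-3] and I² has dimensions [I^2].
The missing factor must have dimensions [L^2 M T^-3] / [I^2] = [I^-2 L^2 M T^-3], i.e. resistance (R).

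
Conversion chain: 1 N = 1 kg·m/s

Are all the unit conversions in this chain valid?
The chain is incorrect (it contains an error).

Incorrect: Newton is kg·m/s², not kg·m/s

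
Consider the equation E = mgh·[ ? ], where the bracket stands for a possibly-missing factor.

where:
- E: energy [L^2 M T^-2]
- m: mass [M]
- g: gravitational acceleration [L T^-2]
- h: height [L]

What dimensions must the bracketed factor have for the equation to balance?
Nothing is missing — the bracketed factor must be dimensionless.

E has dimensions [L^2 M T^-2] and mgh already has dimensions [L^2 M T^-2], so E = mgh is dimensionally complete.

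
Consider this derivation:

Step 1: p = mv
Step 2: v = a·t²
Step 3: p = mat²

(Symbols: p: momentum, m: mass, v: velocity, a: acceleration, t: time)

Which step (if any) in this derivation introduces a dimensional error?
Step 2

Step 1: p = mv → LHS [L M T^-1], RHS [L M T^-1] ✓
Step 2: v = a·t² → LHS [L T^-1], RHS [L] ✗

The first dimensional inconsistency appears in step 2: v = a·t²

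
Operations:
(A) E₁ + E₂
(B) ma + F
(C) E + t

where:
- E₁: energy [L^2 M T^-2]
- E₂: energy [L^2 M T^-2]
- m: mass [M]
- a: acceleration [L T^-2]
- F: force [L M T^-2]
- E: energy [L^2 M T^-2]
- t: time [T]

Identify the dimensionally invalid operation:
(C) E + t

(A) E₁ + E₂: E₁ [L^2 M T^-2] and E₂ [L^2 M T^-2] — same dimensions ✓
(B) ma + F: ma [L M T^-2] and F [L M T^-2] — same dimensions ✓
(C) E + t: E [L^2 M T^-2] and t [T] — different dimensions cannot be added/subtracted ✗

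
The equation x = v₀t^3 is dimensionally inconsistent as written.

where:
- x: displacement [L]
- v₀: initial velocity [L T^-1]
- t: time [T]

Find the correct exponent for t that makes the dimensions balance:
The exponent of t should be 1: x = v₀t

The LHS x has dimensions [L]; t has dimensions [T].
As written, the RHS v₀t^3 (exponent 3 on t) has dimensions [L T^2], which does not match.
With exponent 1, the RHS v₀t has dimensions [L], matching the LHS.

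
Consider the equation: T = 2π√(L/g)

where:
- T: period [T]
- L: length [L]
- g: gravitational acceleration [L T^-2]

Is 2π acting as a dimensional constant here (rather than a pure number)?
No

T has dimensions [T] and √(L/g) already has dimensions [T], so the equation balances without 2π contributing any dimensions. 2π is a pure (dimensionless) number; changing or removing it would not affect dimensional consistency.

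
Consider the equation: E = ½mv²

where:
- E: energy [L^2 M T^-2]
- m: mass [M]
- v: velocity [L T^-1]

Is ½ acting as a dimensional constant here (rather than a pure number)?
No

E has dimensions [L^2 M T^-2] and mv² already has dimensions [L^2 M T^-2], so the equation balances without ½ contributing any dimensions. ½ is a pure (dimensionless) number; changing or removing it would not affect dimensional consistency.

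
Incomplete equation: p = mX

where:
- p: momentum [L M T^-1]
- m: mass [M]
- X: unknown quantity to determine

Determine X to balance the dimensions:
X = v (velocity), dimensions [L T^-1]

p has dimensions [L M T^-1]; the rest of the RHS (m) has dimensions [M].
So X must have dimensions [L T^-1] — X = v (velocity).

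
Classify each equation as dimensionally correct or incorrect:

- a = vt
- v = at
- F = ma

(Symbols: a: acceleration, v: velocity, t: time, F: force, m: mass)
Dimensionally correct: v = at, F = ma
Dimensionally incorrect: a = vt
Ordered (correct first, then incorrect): v = at, F = ma, a = vt

- a = vt: LHS [L T^-2], RHS [L] → incorrect ✗
- v = at: LHS [L T^-1], RHS [L T^-1] → correct ✓
- F = ma: LHS [L M T^-2], RHS [L M T^-2] → correct ✓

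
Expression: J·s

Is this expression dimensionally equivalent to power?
No

The expression J·s has dimensions [L^2 M T^-1], but power has dimensions [L^2 M T^-3].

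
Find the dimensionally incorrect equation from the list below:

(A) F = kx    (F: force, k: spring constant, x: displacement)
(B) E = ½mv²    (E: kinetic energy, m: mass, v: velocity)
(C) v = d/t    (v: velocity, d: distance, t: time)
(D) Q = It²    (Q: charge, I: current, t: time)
(D) Q = It²

The equation (D) Q = It² is dimensionally incorrect.

LHS (Q): [I T]
RHS (It²): [I T^2] ✗

The dimensions do not match. The other three equations balance.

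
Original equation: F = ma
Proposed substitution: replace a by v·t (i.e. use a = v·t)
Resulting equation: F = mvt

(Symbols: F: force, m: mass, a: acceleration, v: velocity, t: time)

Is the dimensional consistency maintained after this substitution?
No

[a] = [L T^-2] and [v·t] = [L]. These differ, so the substitution replaces a quantity by one of different dimensions and the result F = mvt has LHS [L M T^-2] vs RHS [L M] — inconsistent.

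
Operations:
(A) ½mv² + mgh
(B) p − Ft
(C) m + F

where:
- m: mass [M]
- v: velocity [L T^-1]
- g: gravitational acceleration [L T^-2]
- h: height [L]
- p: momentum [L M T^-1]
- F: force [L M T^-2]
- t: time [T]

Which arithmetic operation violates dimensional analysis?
(C) m + F

(A) ½mv² + mgh: ½mv² [L^2 M T^-2] and mgh [L^2 M T^-2] — same dimensions ✓
(B) p − Ft: p [L M T^-1] and Ft [L M T^-1] — same dimensions ✓
(C) m + F: m [M] and F [L M T^-2] — different dimensions cannot be added/subtracted ✗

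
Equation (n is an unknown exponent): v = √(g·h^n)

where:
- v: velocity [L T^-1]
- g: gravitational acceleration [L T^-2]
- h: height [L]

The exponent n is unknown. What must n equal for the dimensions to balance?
n = 1

v has dimensions [L T^-1]; h has dimensions [L].
With n = 1: √(g·h^1) has dimensions [L T^-1], matching the LHS ✓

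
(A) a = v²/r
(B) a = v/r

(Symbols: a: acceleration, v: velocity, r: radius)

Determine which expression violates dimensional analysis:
(B)

(A) a = v²/r: LHS [L T^-2], RHS [L T^-2] ✓
(B) a = v/r: LHS [L T^-2], RHS [T^-1] ✗

Expression (B) a = v/r is dimensionally incorrect.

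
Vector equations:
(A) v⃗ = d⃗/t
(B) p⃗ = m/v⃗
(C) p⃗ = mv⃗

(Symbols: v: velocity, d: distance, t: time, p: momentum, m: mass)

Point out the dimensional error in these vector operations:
(B) p⃗ = m/v⃗

(A) v⃗ = d⃗/t: LHS [L T^-1], RHS [L T^-1] ✓ — displacement (vector) divided by time (scalar)
(B) p⃗ = m/v⃗: LHS [L M T^-1], RHS [L^-1 M T] ✗ — momentum is mass times velocity; should be mv⃗ (and division by a vector is undefined)
(C) p⃗ = mv⃗: LHS [L M T^-1], RHS [L M T^-1] ✓ — mass (scalar) times velocity (vector)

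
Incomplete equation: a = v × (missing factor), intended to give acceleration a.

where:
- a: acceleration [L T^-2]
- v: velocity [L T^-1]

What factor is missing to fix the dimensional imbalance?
1/t (inverse time), dimensions [T^-1]

a has dimensions [L T^-2] and v has dimensions [L T^-1].
The missing factor must have dimensions [L T^-2] / [L T^-1] = [T^-1], i.e. inverse time (1/t).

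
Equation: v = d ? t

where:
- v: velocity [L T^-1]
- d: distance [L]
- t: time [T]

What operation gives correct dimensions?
division (÷): v = d ÷ t

v [L T^-1]; d [L]; t [T].
d × t → [L T] ✗
d ÷ t → [L T^-1] ✓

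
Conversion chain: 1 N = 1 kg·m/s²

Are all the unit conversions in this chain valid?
The chain is correct (no errors).

Correct: Newton is defined as kg·m/s²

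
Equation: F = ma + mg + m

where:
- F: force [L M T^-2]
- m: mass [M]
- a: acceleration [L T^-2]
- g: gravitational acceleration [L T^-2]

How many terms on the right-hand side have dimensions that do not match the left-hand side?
1

LHS F: [L M T^-2]
- ma: [L M T^-2] ✓
- mg: [L M T^-2] ✓
- m: [M] ✗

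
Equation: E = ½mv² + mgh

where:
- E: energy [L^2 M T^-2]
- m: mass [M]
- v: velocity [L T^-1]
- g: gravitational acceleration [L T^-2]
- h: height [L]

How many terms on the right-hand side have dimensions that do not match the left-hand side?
0

LHS E: [L^2 M T^-2]
- ½mv²: [L^2 M T^-2] ✓
- mgh: [L^2 M T^-2] ✓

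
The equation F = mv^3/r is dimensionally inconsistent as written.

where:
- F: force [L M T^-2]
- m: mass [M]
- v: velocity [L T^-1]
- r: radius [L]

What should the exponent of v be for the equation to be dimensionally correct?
The exponent of v should be 2: F = mv^2/r

The LHS F has dimensions [L M T^-2]; v has dimensions [L T^-1].
As written, the RHS mv^3/r (exponent 3 on v) has dimensions [L^2 M T^-3], which does not match.
With exponent 2, the RHS mv^2/r has dimensions [L M T^-2], matching the LHS.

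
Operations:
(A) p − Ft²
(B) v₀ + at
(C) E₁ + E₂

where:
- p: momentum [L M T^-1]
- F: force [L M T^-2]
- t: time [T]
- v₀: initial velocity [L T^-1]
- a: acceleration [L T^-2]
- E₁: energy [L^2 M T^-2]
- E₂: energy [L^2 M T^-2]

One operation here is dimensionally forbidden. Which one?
(A) p − Ft²

(A) p − Ft²: p [L M T^-1] and Ft² [L M] — different dimensions cannot be added/subtracted ✗
(B) v₀ + at: v₀ [L T^-1] and at [L T^-1] — same dimensions ✓
(C) E₁ + E₂: E₁ [L^2 M T^-2] and E₂ [L^2 M T^-2] — same dimensions ✓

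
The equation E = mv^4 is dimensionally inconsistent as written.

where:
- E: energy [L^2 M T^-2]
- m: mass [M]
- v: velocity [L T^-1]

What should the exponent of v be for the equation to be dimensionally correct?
The exponent of v should be 2: E = mv^2

The LHS E has dimensions [L^2 M T^-2]; v has dimensions [L T^-1].
As written, the RHS mv^4 (exponent 4 on v) has dimensions [L^4 M T^-4], which does not match.
With exponent 2, the RHS mv^2 has dimensions [L^2 M T^-2], matching the LHS.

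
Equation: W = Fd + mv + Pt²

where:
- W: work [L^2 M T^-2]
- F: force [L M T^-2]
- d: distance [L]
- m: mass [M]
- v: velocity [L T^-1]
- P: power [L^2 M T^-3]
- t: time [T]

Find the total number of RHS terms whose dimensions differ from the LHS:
2

LHS W: [L^2 M T^-2]
- Fd: [L^2 M T^-2] ✓
- mv: [L M T^-1] ✗
- Pt²: [L^2 M T^-1] ✗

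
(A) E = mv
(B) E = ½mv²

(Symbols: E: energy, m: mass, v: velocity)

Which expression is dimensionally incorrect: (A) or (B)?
(A)

(A) E = mv: LHS [L^2 M T^-2], RHS [L M T^-1] ✗
(B) E = ½mv²: LHS [L^2 M T^-2], RHS [L^2 M T^-2] ✓

Expression (A) E = mv is dimensionally incorrect.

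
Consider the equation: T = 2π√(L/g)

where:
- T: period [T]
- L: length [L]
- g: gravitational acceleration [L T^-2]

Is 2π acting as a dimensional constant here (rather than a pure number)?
No

T has dimensions [T] and √(L/g) already has dimensions [T], so the equation balances without 2π contributing any dimensions. 2π is a pure (dimensionless) number; changing or removing it would not affect dimensional consistency.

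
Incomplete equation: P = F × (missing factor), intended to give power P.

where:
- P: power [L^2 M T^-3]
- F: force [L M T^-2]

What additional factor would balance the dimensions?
v (velocity), dimensions [L T^-1]

P has dimensions [L^2 M T^-3] and F has dimensions [L M T^-2].
The missing factor must have dimensions [L^2 M T^-3] / [L M T^-2] = [L T^-1], i.e. velocity (v).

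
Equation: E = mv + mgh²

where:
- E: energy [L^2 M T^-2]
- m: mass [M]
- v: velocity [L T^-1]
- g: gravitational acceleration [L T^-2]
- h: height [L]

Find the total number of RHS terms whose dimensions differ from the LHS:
2

LHS E: [L^2 M T^-2]
- mv: [L M T^-1] ✗
- mgh²: [L^3 M T^-2] ✗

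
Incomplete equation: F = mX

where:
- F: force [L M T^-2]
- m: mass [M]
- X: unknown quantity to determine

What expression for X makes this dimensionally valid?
X = a (acceleration), dimensions [L T^-2]

F has dimensions [L M T^-2]; the rest of the RHS (m) has dimensions [M].
So X must have dimensions [L T^-2] — X = a (acceleration).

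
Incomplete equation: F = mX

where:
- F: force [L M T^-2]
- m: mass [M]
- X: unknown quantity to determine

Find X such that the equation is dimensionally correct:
X = a (acceleration), dimensions [L T^-2]

F has dimensions [L M T^-2]; the rest of the RHS (m) has dimensions [M].
So X must have dimensions [L T^-2] — X = a (acceleration).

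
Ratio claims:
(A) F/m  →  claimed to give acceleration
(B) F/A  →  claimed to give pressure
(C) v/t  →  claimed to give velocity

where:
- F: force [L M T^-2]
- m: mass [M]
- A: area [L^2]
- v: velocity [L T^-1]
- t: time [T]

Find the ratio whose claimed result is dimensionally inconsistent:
(C) v/t does not give velocity

(A) F/m: [L T^-2] = acceleration [L T^-2] ✓
(B) F/A: [L^-1 M T^-2] = pressure [L^-1 M T^-2] ✓
(C) v/t: [L T^-2] ≠ velocity [L T^-1] ✗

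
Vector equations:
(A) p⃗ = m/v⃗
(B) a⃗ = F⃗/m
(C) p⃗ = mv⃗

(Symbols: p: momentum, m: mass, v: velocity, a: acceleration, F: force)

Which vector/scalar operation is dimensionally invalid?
(A) p⃗ = m/v⃗

(A) p⃗ = m/v⃗: LHS [L M T^-1], RHS [L^-1 M T] ✗ — momentum is mass times velocity; should be mv⃗ (and division by a vector is undefined)
(B) a⃗ = F⃗/m: LHS [L T^-2], RHS [L T^-2] ✓ — force (vector) divided by mass (scalar)
(C) p⃗ = mv⃗: LHS [L M T^-1], RHS [L M T^-1] ✓ — mass (scalar) times velocity (vector)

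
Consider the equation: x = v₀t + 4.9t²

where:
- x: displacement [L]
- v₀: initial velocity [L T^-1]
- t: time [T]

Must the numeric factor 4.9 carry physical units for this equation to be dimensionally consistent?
Yes

x has dimensions [L], while t² alone has dimensions [T^2]. For the equation to balance, the factor 4.9 must carry dimensions [L T^-2] — it is a dimensional constant (a numerical value of a physical quantity with its units suppressed), not a pure number.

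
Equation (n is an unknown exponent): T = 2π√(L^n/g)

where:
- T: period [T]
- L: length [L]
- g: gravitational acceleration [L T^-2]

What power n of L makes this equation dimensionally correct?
n = 1

T has dimensions [T]; L has dimensions [L].
With n = 1: 2π√(L^1/g) has dimensions [T], matching the LHS ✓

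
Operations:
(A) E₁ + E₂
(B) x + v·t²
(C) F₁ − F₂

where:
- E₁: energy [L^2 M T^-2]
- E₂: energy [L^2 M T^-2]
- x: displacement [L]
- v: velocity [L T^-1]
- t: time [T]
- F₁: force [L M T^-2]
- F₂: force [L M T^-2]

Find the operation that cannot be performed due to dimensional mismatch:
(B) x + v·t²

(A) E₁ + E₂: E₁ [L^2 M T^-2] and E₂ [L^2 M T^-2] — same dimensions ✓
(B) x + v·t²: x [L] and v·t² [L T] — different dimensions cannot be added/subtracted ✗
(C) F₁ − F₂: F₁ [L M T^-2] and F₂ [L M T^-2] — same dimensions ✓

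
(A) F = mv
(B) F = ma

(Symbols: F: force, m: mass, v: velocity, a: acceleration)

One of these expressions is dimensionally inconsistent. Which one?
(A)

(A) F = mv: LHS [L M T^-2], RHS [L M T^-1] ✗
(B) F = ma: LHS [L M T^-2], RHS [L M T^-2] ✓

Expression (A) F = mv is dimensionally incorrect.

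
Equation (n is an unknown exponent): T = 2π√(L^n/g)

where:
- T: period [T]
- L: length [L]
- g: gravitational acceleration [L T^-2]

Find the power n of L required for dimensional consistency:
n = 1

T has dimensions [T]; L has dimensions [L].
With n = 1: 2π√(L^1/g) has dimensions [T], matching the LHS ✓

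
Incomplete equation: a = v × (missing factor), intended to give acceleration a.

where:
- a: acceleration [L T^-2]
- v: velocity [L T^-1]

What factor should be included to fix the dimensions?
1/t (inverse time), dimensions [T^-1]

a has dimensions [L T^-2] and v has dimensions [L T^-1].
The missing factor must have dimensions [L T^-2] / [L T^-1] = [T^-1], i.e. inverse time (1/t).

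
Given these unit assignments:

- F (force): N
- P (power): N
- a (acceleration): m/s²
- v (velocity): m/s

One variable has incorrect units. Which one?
P

The variable P (power) should have units W, not N.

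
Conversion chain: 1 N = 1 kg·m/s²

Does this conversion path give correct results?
The chain is correct (no errors).

Correct: Newton is defined as kg·m/s²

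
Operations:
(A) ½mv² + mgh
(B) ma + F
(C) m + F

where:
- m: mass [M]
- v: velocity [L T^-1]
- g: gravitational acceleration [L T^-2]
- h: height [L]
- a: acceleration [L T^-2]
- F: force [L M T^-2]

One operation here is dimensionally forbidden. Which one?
(C) m + F

(A) ½mv² + mgh: ½mv² [L^2 M T^-2] and mgh [L^2 M T^-2] — same dimensions ✓
(B) ma + F: ma [L M T^-2] and F [L M T^-2] — same dimensions ✓
(C) m + F: m [M] and F [L M T^-2] — different dimensions cannot be added/subtracted ✗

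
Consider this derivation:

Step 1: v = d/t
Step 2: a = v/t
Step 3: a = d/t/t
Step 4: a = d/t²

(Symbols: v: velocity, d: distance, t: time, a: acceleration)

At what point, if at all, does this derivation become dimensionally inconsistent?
No step introduces an error — all steps are dimensionally consistent.

Step 1: v = d/t → LHS [L T^-1], RHS [L T^-1] ✓
Step 2: a = v/t → LHS [L T^-2], RHS [L T^-2] ✓
Step 3: a = d/t/t → LHS [L T^-2], RHS [L T^-2] ✓
Step 4: a = d/t² → LHS [L T^-2], RHS [L T^-2] ✓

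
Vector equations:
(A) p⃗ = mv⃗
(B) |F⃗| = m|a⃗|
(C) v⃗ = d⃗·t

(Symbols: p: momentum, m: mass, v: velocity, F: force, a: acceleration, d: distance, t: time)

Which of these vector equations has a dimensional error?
(C) v⃗ = d⃗·t

(A) p⃗ = mv⃗: LHS [L M T^-1], RHS [L M T^-1] ✓ — mass (scalar) times velocity (vector)
(B) |F⃗| = m|a⃗|: LHS [L M T^-2], RHS [L M T^-2] ✓ — magnitudes of vectors are scalars
(C) v⃗ = d⃗·t: LHS [L T^-1], RHS [L T] ✗ — velocity is displacement per time; should be d⃗/t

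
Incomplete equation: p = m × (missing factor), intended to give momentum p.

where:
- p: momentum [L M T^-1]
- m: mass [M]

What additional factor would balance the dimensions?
v (velocity), dimensions [L T^-1]

p has dimensions [L M T^-1] and m has dimensions [M].
The missing factor must have dimensions [L M T^-1] / [M] = [L T^-1], i.e. velocity (v).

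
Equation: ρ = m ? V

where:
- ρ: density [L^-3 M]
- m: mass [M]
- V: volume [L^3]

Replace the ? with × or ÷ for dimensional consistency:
division (÷): ρ = m ÷ V

ρ [L^-3 M]; m [M]; V [L^3].
m × V → [L^3 M] ✗
m ÷ V → [L^-3 M] ✓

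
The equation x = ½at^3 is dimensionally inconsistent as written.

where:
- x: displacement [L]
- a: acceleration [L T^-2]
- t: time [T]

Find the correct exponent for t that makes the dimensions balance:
The exponent of t should be 2: x = ½at^2

The LHS x has dimensions [L]; t has dimensions [T].
As written, the RHS ½at^3 (exponent 3 on t) has dimensions [L T], which does not match.
With exponent 2, the RHS ½at^2 has dimensions [L], matching the LHS.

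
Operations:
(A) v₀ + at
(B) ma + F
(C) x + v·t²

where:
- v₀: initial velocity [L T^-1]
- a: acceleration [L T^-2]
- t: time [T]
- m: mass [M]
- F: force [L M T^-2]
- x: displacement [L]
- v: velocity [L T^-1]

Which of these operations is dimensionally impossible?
(C) x + v·t²

(A) v₀ + at: v₀ [L T^-1] and at [L T^-1] — same dimensions ✓
(B) ma + F: ma [L M T^-2] and F [L M T^-2] — same dimensions ✓
(C) x + v·t²: x [L] and v·t² [L T] — different dimensions cannot be added/subtracted ✗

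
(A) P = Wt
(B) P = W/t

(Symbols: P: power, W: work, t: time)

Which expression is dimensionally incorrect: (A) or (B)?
(A)

(A) P = Wt: LHS [L^2 M T^-3], RHS [L^2 M T^-1] ✗
(B) P = W/t: LHS [L^2 M T^-3], RHS [L^2 M T^-3] ✓

Expression (A) P = Wt is dimensionally incorrect.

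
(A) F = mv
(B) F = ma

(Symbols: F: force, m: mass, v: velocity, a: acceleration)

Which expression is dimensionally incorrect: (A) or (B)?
(A)

(A) F = mv: LHS [L M T^-2], RHS [L M T^-1] ✗
(B) F = ma: LHS [L M T^-2], RHS [L M T^-2] ✓

Expression (A) F = mv is dimensionally incorrect.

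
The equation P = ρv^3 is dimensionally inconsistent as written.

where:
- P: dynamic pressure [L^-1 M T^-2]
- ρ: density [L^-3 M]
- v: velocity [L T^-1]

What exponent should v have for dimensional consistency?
The exponent of v should be 2: P = ρv^2

The LHS P has dimensions [L^-1 M T^-2]; v has dimensions [L T^-1].
As written, the RHS ρv^3 (exponent 3 on v) has dimensions [M T^-3], which does not match.
With exponent 2, the RHS ρv^2 has dimensions [L^-1 M T^-2], matching the LHS.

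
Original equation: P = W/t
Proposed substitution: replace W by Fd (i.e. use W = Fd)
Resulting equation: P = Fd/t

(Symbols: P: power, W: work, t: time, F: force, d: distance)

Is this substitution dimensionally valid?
Yes

[W] = [L^2 M T^-2] and [Fd] = [L^2 M T^-2]. These match, so the substitution replaces a quantity by one of the same dimensions and the result P = Fd/t has LHS [L^2 M T^-3] vs RHS [L^2 M T^-3] — still consistent.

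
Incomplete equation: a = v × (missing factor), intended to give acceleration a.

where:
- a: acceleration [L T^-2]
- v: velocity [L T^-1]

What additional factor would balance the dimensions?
1/t (inverse time), dimensions [T^-1]

a has dimensions [L T^-2] and v has dimensions [L T^-1].
The missing factor must have dimensions [L T^-2] / [L T^-1] = [T^-1], i.e. inverse time (1/t).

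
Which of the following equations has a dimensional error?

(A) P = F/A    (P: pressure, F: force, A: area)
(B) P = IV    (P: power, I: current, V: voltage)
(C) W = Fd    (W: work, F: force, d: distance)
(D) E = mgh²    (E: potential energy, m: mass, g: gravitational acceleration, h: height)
(D) E = mgh²

The equation (D) E = mgh² is dimensionally incorrect.

LHS (E): [L^2 M T^-2]
RHS (mgh²): [L^3 M T^-2] ✗

The dimensions do not match. The other three equations balance.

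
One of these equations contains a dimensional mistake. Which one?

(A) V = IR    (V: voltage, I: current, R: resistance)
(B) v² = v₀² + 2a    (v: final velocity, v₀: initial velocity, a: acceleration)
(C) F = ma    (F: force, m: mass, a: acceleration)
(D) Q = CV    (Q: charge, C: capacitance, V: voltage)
(B) v² = v₀² + 2a

The equation (B) v² = v₀² + 2a is dimensionally incorrect.

LHS (v²): [L^2 T^-2]
RHS terms:
  - v₀²: [L^2 T^-2] ✓
  - 2a: [L T^-2] ✗ (does not match LHS)

The dimensions do not match. The other three equations balance.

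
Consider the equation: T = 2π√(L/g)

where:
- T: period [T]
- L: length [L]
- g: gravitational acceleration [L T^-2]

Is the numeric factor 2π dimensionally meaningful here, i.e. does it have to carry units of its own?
No

T has dimensions [T] and √(L/g) already has dimensions [T], so the equation balances without 2π contributing any dimensions. 2π is a pure (dimensionless) number; changing or removing it would not affect dimensional consistency.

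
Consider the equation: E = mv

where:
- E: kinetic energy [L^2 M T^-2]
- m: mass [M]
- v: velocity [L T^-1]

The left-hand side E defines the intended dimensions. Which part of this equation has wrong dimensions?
The right-hand side term mv

E has dimensions [L^2 M T^-2], but mv has dimensions [L M T^-1], so the term mv is dimensionally wrong for E.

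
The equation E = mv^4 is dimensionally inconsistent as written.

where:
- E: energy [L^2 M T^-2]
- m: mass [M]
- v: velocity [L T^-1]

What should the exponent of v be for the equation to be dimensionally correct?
The exponent of v should be 2: E = mv^2

The LHS E has dimensions [L^2 M T^-2]; v has dimensions [L T^-1].
As written, the RHS mv^4 (exponent 4 on v) has dimensions [L^4 M T^-4], which does not match.
With exponent 2, the RHS mv^2 has dimensions [L^2 M T^-2], matching the LHS.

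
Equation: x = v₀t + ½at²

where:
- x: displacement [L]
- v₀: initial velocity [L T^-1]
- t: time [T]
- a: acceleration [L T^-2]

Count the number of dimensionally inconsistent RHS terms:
0

LHS x: [L]
- v₀t: [L] ✓
- ½at²: [L] ✓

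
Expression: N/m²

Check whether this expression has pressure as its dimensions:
Yes

The expression N/m² has dimensions [L^-1 M T^-2], which is exactly pressure [L^-1 M T^-2].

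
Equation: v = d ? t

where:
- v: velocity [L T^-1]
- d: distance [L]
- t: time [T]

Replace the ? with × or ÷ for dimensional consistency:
division (÷): v = d ÷ t

v [L T^-1]; d [L]; t [T].
d × t → [L T] ✗
d ÷ t → [L T^-1] ✓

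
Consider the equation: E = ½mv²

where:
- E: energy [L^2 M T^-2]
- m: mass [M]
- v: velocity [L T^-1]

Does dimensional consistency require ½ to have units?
No

E has dimensions [L^2 M T^-2] and mv² already has dimensions [L^2 M T^-2], so the equation balances without ½ contributing any dimensions. ½ is a pure (dimensionless) number; changing or removing it would not affect dimensional consistency.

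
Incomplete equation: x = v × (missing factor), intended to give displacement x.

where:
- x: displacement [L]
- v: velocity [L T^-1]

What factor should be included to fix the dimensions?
t (time), dimensions [T]

x has dimensions [L] and v has dimensions [L T^-1].
The missing factor must have dimensions [L] / [L T^-1] = [T], i.e. time (t).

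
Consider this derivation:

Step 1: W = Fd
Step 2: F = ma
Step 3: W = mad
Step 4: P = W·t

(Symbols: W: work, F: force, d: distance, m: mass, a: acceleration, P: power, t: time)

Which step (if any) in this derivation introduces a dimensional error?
Step 4

Step 1: W = Fd → LHS [L^2 M T^-2], RHS [L^2 M T^-2] ✓
Step 2: F = ma → LHS [L M T^-2], RHS [L M T^-2] ✓
Step 3: W = mad → LHS [L^2 M T^-2], RHS [L^2 M T^-2] ✓
Step 4: P = W·t → LHS [L^2 M T^-3], RHS [L^2 M T^-1] ✗

The first dimensional inconsistency appears in step 4: P = W·t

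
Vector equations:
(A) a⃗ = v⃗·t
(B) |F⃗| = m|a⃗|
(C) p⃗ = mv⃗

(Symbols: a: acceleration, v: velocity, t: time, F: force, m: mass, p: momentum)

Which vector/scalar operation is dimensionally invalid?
(A) a⃗ = v⃗·t

(A) a⃗ = v⃗·t: LHS [L T^-2], RHS [L] ✗ — acceleration is velocity per time; should be v⃗/t
(B) |F⃗| = m|a⃗|: LHS [L M T^-2], RHS [L M T^-2] ✓ — magnitudes of vectors are scalars
(C) p⃗ = mv⃗: LHS [L M T^-1], RHS [L M T^-1] ✓ — mass (scalar) times velocity (vector)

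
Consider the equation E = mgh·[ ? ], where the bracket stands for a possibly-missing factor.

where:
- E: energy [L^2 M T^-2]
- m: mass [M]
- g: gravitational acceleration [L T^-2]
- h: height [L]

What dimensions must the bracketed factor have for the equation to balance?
Nothing is missing — the bracketed factor must be dimensionless.

E has dimensions [L^2 M T^-2] and mgh already has dimensions [L^2 M T^-2], so E = mgh is dimensionally complete.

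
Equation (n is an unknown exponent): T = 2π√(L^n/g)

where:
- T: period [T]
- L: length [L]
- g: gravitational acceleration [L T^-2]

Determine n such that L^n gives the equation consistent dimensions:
n = 1

T has dimensions [T]; L has dimensions [L].
With n = 1: 2π√(L^1/g) has dimensions [T], matching the LHS ✓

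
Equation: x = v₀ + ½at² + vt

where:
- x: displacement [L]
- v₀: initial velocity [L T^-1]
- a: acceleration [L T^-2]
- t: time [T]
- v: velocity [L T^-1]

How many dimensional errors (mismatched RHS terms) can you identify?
1

LHS x: [L]
- v₀: [L T^-1] ✗
- ½at²: [L] ✓
- vt: [L] ✓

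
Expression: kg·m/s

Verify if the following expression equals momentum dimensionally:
Yes

The expression kg·m/s has dimensions [L M T^-1], which is exactly momentum [L M T^-1].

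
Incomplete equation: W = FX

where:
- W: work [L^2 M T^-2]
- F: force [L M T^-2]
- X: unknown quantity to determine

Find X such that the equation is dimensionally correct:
X = d (distance), dimensions [L]

W has dimensions [L^2 M T^-2]; the rest of the RHS (F) has dimensions [L M T^-2].
So X must have dimensions [L] — X = d (distance).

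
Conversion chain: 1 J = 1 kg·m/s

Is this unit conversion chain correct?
The chain is incorrect (it contains an error).

Incorrect: Joule is kg·m²/s², not kg·m/s (that is momentum)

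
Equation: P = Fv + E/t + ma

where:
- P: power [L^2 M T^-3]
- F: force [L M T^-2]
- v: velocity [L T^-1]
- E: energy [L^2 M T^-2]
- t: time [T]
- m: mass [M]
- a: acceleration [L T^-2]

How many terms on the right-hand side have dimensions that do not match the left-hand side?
1

LHS P: [L^2 M T^-3]
- Fv: [L^2 M T^-3] ✓
- E/t: [L^2 M T^-3] ✓
- ma: [L M T^-2] ✗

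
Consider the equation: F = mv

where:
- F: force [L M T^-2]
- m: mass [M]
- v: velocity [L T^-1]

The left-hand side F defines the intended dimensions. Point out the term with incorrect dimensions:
The right-hand side term mv

F has dimensions [L M T^-2], but mv has dimensions [L M T^-1], so the term mv is dimensionally wrong for F.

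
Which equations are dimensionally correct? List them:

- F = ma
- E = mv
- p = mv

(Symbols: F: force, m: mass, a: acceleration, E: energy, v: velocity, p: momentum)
Dimensionally correct: F = ma, p = mv
Dimensionally incorrect: E = mv
Ordered (correct first, then incorrect): F = ma, p = mv, E = mv

- F = ma: LHS [L M T^-2], RHS [L M T^-2] → correct ✓
- E = mv: LHS [L^2 M T^-2], RHS [L M T^-1] → incorrect ✗
- p = mv: LHS [L M T^-1], RHS [L M T^-1] → correct ✓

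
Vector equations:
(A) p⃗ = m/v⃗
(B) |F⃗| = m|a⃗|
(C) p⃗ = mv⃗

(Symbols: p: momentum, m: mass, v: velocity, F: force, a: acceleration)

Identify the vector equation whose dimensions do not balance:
(A) p⃗ = m/v⃗

(A) p⃗ = m/v⃗: LHS [L M T^-1], RHS [L^-1 M T] ✗ — momentum is mass times velocity; should be mv⃗ (and division by a vector is undefined)
(B) |F⃗| = m|a⃗|: LHS [L M T^-2], RHS [L M T^-2] ✓ — magnitudes of vectors are scalars
(C) p⃗ = mv⃗: LHS [L M T^-1], RHS [L M T^-1] ✓ — mass (scalar) times velocity (vector)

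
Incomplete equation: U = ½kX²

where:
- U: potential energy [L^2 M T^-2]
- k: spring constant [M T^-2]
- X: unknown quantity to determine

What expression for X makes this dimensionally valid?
X = x (displacement), dimensions [L]

U has dimensions [L^2 M T^-2]; the rest of the RHS (½k) has dimensions [M T^-2].
So X² must have dimensions [L^2], i.e. X has dimensions [L] — X = x (displacement).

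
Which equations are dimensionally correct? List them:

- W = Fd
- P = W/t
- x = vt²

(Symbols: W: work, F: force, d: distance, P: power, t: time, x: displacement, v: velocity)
Dimensionally correct: W = Fd, P = W/t
Dimensionally incorrect: x = vt²
Ordered (correct first, then incorrect): W = Fd, P = W/t, x = vt²

- W = Fd: LHS [L^2 M T^-2], RHS [L^2 M T^-2] → correct ✓
- P = W/t: LHS [L^2 M T^-3], RHS [L^2 M T^-3] → correct ✓
- x = vt²: LHS [L], RHS [L T] → incorrect ✗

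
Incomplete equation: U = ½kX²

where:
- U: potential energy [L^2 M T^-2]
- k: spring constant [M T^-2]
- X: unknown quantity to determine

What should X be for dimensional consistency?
X = x (displacement), dimensions [L]

U has dimensions [L^2 M T^-2]; the rest of the RHS (½k) has dimensions [M T^-2].
So X² must have dimensions [L^2], i.e. X has dimensions [L] — X = x (displacement).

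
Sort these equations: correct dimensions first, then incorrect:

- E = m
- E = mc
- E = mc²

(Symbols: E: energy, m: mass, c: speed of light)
Dimensionally correct: E = mc²
Dimensionally incorrect: E = m, E = mc
Ordered (correct first, then incorrect): E = mc², E = m, E = mc

- E = m: LHS [L^2 M T^-2], RHS [M] → incorrect ✗
- E = mc: LHS [L^2 M T^-2], RHS [L M T^-1] → incorrect ✗
- E = mc²: LHS [L^2 M T^-2], RHS [L^2 M T^-2] → correct ✓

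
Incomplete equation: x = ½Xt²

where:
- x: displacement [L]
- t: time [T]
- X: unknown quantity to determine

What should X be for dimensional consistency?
X = a (acceleration), dimensions [L T^-2]

x has dimensions [L]; the rest of the RHS (½ t²) has dimensions [T^2].
So X must have dimensions [L T^-2] — X = a (acceleration).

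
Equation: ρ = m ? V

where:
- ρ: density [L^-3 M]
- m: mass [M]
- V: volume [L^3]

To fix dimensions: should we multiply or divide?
division (÷): ρ = m ÷ V

ρ [L^-3 M]; m [M]; V [L^3].
m × V → [L^3 M] ✗
m ÷ V → [L^-3 M] ✓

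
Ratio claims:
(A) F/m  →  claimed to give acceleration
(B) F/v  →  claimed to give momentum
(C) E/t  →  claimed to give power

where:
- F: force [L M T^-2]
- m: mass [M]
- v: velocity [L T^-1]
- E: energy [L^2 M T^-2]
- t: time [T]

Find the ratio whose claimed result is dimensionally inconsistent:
(B) F/v does not give momentum

(A) F/m: [L T^-2] = acceleration [L T^-2] ✓
(B) F/v: [M T^-1] ≠ momentum [L M T^-1] ✗
(C) E/t: [L^2 M T^-3] = power [L^2 M T^-3] ✓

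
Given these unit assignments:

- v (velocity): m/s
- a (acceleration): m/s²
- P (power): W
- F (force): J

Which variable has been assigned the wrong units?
F

The variable F (force) should have units N, not J.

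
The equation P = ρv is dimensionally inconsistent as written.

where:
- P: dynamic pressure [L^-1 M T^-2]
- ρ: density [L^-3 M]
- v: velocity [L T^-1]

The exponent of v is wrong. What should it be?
The exponent of v should be 2: P = ρv^2

The LHS P has dimensions [L^-1 M T^-2]; v has dimensions [L T^-1].
As written, the RHS ρv (exponent 1 on v) has dimensions [L^-2 M T^-1], which does not match.
With exponent 2, the RHS ρv^2 has dimensions [L^-1 M T^-2], matching the LHS.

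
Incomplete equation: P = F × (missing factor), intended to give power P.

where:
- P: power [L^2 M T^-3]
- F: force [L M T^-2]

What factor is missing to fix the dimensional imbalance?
v (velocity), dimensions [L T^-1]

P has dimensions [L^2 M T^-3] and F has dimensions [L M T^-2].
The missing factor must have dimensions [L^2 M T^-3] / [L M T^-2] = [L T^-1], i.e. velocity (v).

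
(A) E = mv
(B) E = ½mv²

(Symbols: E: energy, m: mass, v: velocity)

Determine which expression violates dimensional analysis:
(A)

(A) E = mv: LHS [L^2 M T^-2], RHS [L M T^-1] ✗
(B) E = ½mv²: LHS [L^2 M T^-2], RHS [L^2 M T^-2] ✓

Expression (A) E = mv is dimensionally incorrect.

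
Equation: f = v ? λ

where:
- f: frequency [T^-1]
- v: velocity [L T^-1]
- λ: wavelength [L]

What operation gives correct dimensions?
division (÷): f = v ÷ λ

f [T^-1]; v [L T^-1]; λ [L].
v × λ → [L^2 T^-1] ✗
v ÷ λ → [T^-1] ✓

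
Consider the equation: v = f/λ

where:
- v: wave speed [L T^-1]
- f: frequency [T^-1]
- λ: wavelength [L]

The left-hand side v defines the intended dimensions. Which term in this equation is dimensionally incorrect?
The right-hand side term f/λ

v has dimensions [L T^-1], but f/λ has dimensions [L^-1 T^-1], so the term f/λ is dimensionally wrong for v.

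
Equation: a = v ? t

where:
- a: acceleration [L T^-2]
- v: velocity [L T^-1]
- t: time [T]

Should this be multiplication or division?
division (÷): a = v ÷ t

a [L T^-2]; v [L T^-1]; t [T].
v × t → [L] ✗
v ÷ t → [L T^-2] ✓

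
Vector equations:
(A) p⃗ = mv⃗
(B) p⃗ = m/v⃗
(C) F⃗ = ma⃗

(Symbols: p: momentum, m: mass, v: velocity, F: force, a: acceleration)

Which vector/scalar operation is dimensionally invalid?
(B) p⃗ = m/v⃗

(A) p⃗ = mv⃗: LHS [L M T^-1], RHS [L M T^-1] ✓ — mass (scalar) times velocity (vector)
(B) p⃗ = m/v⃗: LHS [L M T^-1], RHS [L^-1 M T] ✗ — momentum is mass times velocity; should be mv⃗ (and division by a vector is undefined)
(C) F⃗ = ma⃗: LHS [L M T^-2], RHS [L M T^-2] ✓ — Force and acceleration are vectors, mass is a scalar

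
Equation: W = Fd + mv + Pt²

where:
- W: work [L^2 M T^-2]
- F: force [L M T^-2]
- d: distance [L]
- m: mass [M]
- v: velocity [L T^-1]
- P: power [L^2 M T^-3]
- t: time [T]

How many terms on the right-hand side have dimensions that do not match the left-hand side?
2

LHS W: [L^2 M T^-2]
- Fd: [L^2 M T^-2] ✓
- mv: [L M T^-1] ✗
- Pt²: [L^2 M T^-1] ✗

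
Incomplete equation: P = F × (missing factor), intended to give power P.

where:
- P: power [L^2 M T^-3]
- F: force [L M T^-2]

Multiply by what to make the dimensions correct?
v (velocity), dimensions [L T^-1]

P has dimensions [L^2 M T^-3] and F has dimensions [L M T^-2].
The missing factor must have dimensions [L^2 M T^-3] / [L M T^-2] = [L T^-1], i.e. velocity (v).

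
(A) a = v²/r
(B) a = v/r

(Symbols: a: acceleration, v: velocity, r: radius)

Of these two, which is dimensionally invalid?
(B)

(A) a = v²/r: LHS [L T^-2], RHS [L T^-2] ✓
(B) a = v/r: LHS [L T^-2], RHS [T^-1] ✗

Expression (B) a = v/r is dimensionally incorrect.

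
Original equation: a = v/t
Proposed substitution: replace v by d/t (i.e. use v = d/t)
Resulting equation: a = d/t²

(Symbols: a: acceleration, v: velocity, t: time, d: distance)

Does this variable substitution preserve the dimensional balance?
Yes

[v] = [L T^-1] and [d/t] = [L T^-1]. These match, so the substitution replaces a quantity by one of the same dimensions and the result a = d/t² has LHS [L T^-2] vs RHS [L T^-2] — still consistent.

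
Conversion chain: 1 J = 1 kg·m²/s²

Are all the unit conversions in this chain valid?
The chain is correct (no errors).

Correct: Joule is defined as kg·m²/s²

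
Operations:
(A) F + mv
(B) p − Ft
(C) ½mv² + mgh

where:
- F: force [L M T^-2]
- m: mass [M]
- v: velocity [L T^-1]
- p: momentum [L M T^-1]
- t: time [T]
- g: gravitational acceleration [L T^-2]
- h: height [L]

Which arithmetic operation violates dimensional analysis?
(A) F + mv

(A) F + mv: F [L M T^-2] and mv [L M T^-1] — different dimensions cannot be added/subtracted ✗
(B) p − Ft: p [L M T^-1] and Ft [L M T^-1] — same dimensions ✓
(C) ½mv² + mgh: ½mv² [L^2 M T^-2] and mgh [L^2 M T^-2] — same dimensions ✓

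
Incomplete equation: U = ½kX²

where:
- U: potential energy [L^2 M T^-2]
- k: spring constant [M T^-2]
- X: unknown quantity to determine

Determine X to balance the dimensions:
X = x (displacement), dimensions [L]

U has dimensions [L^2 M T^-2]; the rest of the RHS (½k) has dimensions [M T^-2].
So X² must have dimensions [L^2], i.e. X has dimensions [L] — X = x (displacement).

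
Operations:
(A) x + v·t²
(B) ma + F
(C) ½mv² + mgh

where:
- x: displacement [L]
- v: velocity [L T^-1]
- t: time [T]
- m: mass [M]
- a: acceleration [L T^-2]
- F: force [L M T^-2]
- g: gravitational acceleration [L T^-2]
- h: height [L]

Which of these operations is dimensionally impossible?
(A) x + v·t²

(A) x + v·t²: x [L] and v·t² [L T] — different dimensions cannot be added/subtracted ✗
(B) ma + F: ma [L M T^-2] and F [L M T^-2] — same dimensions ✓
(C) ½mv² + mgh: ½mv² [L^2 M T^-2] and mgh [L^2 M T^-2] — same dimensions ✓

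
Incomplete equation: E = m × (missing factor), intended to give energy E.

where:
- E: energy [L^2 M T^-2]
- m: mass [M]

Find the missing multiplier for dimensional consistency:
v² (velocity squared), dimensions [L^2 T^-2]

E has dimensions [L^2 M T^-2] and m has dimensions [M].
The missing factor must have dimensions [L^2 M T^-2] / [M] = [L^2 T^-2], i.e. velocity squared (v²).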